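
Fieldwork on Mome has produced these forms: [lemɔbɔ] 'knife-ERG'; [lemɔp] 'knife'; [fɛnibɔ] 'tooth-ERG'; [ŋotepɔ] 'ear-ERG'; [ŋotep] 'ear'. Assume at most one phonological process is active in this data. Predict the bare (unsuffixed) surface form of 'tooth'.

'knife' shows [b] ~ [p] at the end of the stem ([lemɔbɔ] vs [lemɔp]).
The stem 'ear' ([ŋotepɔ], [ŋotep]) shows [p] unchanged in both environments, so [p] cannot be basic with [b] derived before the ERG suffix.
So /b/ is underlying, and a rule of word-final obstruent devoicing — voiced obstruents become voiceless word-finally — gives [p].
From [fɛnibɔ] the stem 'tooth' is /fɛnib/; word-finally this yields [fɛnip].

[fɛnip]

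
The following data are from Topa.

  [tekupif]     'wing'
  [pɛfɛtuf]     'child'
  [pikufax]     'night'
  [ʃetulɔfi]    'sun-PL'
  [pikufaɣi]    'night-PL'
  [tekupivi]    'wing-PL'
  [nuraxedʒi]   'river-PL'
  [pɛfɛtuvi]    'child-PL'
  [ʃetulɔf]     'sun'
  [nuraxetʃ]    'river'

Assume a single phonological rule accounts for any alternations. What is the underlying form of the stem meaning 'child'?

/pɛfɛtuv/

'child' shows [v] ~ [f] at the end of the stem ([pɛfɛtuvi] vs [pɛfɛtuf]).
If /f/ were underlying and a rule turned it into [v] before the PL suffix, 'sun' would also alternate; but it has [f] in both [ʃetulɔfi] and [ʃetulɔf].
The alternation reflects word-final obstruent devoicing: voiced obstruents become voiceless word-finally. /v/ is underlying.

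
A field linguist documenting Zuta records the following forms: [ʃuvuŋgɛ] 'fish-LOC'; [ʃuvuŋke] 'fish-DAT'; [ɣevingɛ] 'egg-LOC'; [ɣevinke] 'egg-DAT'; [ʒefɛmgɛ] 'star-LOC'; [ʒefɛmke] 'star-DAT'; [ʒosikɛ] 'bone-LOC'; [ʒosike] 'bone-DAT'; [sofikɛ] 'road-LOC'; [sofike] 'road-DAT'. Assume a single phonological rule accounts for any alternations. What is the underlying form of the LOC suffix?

The LOC morpheme has two allomorphs, [-gɛ] and [-kɛ].
The DAT suffix, which begins with [k], is invariant after every stem; so [k] is not altered by any rule here.
The LOC suffix is therefore /-gɛ/ underlyingly, with post-vocalic devoicing: voiced stops become voiceless after a vowel.

/-gɛ/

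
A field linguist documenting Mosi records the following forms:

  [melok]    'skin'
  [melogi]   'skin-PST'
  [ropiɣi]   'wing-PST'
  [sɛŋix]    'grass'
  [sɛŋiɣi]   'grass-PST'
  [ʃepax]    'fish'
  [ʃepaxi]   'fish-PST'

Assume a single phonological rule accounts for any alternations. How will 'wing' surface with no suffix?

[ropix]

The root 'grass' surfaces as [sɛŋix] and [sɛŋiɣi], with a stem-final [x] ~ [ɣ] alternation.
Compare 'fish', with invariant [x] in [ʃepax] and [ʃepaxi]: an analysis with underlying /x/ and a rule producing [ɣ] before the PST suffix would wrongly predict alternation here too.
So /ɣ/ is underlying, and a rule of word-final obstruent devoicing — voiced obstruents become voiceless word-finally — gives [x].
From [ropiɣi] the stem 'wing' is /ropiɣ/; word-finally this yields [ropix].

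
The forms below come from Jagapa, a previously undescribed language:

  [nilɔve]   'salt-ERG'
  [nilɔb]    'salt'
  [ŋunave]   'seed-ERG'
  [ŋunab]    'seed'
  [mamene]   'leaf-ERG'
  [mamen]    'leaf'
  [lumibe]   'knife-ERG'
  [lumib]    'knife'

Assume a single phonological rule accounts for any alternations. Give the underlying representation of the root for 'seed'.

/ŋunav/

'seed' shows [v] ~ [b] at the end of the stem ([ŋunave] vs [ŋunab]).
The stem 'knife' ([lumibe], [lumib]) shows [b] unchanged in both environments, so [b] cannot be basic with [v] derived before the ERG suffix.
The underlying segment must be /v/; voiced fricatives become stops word-finally, yielding [b] there.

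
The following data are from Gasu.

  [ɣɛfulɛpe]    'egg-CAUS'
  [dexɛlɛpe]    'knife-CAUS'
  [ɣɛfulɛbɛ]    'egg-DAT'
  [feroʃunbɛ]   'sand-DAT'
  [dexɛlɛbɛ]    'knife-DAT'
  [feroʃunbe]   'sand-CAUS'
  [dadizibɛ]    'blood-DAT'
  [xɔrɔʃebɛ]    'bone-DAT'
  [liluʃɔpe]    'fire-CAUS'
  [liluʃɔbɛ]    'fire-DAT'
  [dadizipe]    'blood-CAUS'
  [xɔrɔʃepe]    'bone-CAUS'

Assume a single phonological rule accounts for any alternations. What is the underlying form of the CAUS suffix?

The CAUS morpheme has two allomorphs, [-be] and [-pe].
By contrast the DAT suffix keeps its initial [b] throughout — that segment must be underlying.
So the underlying form is /-pe/, and voiceless stops become voiced after a nasal.

/-pe/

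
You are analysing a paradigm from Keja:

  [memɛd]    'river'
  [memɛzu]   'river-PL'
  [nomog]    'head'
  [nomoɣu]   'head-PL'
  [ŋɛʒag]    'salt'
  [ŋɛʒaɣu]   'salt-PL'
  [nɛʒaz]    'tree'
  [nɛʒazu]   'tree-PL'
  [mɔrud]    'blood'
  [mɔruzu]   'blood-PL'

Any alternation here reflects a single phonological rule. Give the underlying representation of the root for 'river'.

/memɛd/

In [memɛd] and [memɛzu] the final segment of 'river' alternates: [d] ~ [z].
But 'tree' keeps [z] in both environments ([nɛʒaz], [nɛʒazu]), so there is no rule changing /z/ to [d] in isolation.
So /d/ is underlying, and a rule of intervocalic spirantization — voiced stops become fricatives between vowels — gives [z].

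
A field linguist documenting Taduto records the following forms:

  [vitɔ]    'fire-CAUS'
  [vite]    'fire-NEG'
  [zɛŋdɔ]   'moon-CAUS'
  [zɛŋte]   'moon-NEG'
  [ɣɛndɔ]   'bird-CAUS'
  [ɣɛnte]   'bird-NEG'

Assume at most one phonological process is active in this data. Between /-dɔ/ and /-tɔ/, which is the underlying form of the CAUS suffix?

/-dɔ/

The CAUS morpheme has two allomorphs, [-dɔ] and [-tɔ].
By contrast the NEG suffix keeps its initial [t] throughout — that segment must be underlying.
So the underlying form is /-dɔ/, and voiced stops become voiceless after a vowel.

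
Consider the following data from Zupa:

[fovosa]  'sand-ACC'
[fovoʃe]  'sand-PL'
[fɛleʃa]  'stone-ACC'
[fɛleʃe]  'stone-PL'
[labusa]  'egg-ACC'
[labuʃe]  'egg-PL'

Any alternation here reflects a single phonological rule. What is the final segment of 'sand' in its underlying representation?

In [fovosa] and [fovoʃe] the final segment of 'sand' alternates: [s] ~ [ʃ].
If /ʃ/ were underlying and a rule turned it into [s] before the ACC suffix, 'stone' would also alternate; but it has [ʃ] in both [fɛleʃa] and [fɛleʃe].
The underlying segment must be /s/; /s/ becomes palato-alveolar [ʃ] before a front vowel, yielding [ʃ] there.

/s/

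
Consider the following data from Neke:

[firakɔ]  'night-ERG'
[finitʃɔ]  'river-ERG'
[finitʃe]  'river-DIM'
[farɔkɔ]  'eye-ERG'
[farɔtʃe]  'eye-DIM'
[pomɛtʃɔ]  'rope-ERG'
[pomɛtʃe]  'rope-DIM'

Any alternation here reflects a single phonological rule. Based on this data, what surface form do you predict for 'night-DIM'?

In [farɔkɔ] and [farɔtʃe] the final segment of 'eye' alternates: [k] ~ [tʃ].
The stem 'river' ([finitʃɔ], [finitʃe]) shows [tʃ] unchanged in both environments, so [tʃ] cannot be basic with [k] derived before the ERG suffix.
So /k/ is underlying, and a rule of palatalization before a front vowel — /k/ becomes palato-alveolar [tʃ] before a front vowel — gives [tʃ].
From [firakɔ] the stem 'night' is /firak/; before a front vowel this yields [firatʃe].

[firatʃe]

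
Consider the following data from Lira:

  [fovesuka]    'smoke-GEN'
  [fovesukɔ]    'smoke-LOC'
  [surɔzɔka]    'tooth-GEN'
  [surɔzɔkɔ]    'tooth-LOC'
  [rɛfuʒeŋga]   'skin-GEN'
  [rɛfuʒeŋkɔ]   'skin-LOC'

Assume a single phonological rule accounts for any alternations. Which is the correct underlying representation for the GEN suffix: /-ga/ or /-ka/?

The GEN suffix surfaces as [-ga] and [-ka], depending on the final segment of the stem.
The LOC suffix, which begins with [k], is invariant after every stem; so [k] is not altered by any rule here.
So the underlying form is /-ga/, and voiced stops become voiceless after a vowel.

/-ga/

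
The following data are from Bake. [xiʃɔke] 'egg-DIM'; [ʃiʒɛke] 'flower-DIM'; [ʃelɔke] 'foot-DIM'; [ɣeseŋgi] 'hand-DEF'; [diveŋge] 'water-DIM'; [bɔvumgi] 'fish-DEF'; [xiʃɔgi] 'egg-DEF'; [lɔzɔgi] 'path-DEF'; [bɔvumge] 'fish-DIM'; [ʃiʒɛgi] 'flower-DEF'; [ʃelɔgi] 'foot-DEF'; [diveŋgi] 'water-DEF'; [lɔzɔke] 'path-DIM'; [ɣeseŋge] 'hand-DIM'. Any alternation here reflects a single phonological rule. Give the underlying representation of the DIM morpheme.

/-ke/

The DIM morpheme has two allomorphs, [-ge] and [-ke].
By contrast the DEF suffix keeps its initial [g] throughout — that segment must be underlying.
The DIM suffix is therefore /-ke/ underlyingly, with post-nasal voicing: voiceless stops become voiced after a nasal.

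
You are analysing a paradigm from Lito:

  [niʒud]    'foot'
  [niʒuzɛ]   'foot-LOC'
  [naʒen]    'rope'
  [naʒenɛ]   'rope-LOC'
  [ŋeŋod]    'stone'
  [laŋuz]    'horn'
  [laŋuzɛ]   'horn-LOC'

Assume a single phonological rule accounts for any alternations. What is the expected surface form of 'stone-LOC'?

[ŋeŋozɛ]

In [niʒud] and [niʒuzɛ] the final segment of 'foot' alternates: [d] ~ [z].
But 'horn' keeps [z] in both environments ([laŋuz], [laŋuzɛ]), so there is no rule changing /z/ to [d] in isolation.
The alternation reflects intervocalic spirantization: voiced stops become fricatives between vowels. /d/ is underlying.
From [ŋeŋod] the stem 'stone' is /ŋeŋod/; between vowels this yields [ŋeŋozɛ].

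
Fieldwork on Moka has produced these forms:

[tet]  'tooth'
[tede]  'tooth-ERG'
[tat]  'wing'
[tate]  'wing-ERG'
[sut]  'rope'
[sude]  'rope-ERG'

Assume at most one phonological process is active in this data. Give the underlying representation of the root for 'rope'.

In [sut] and [sude] the final segment of 'rope' alternates: [t] ~ [d].
If /t/ were underlying and a rule turned it into [d] before the ERG suffix, 'wing' would also alternate; but it has [t] in both [tat] and [tate].
Therefore /d/ is basic and [t] is derived by word-final obstruent devoicing (voiced obstruents become voiceless word-finally).
Hence 'rope' is /sud/ underlyingly.

/sud/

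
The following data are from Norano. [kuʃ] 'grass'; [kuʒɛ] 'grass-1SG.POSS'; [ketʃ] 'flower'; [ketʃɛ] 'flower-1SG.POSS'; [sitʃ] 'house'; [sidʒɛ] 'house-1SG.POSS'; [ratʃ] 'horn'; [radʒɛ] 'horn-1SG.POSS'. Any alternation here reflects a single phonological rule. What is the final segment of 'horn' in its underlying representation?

/dʒ/

'horn' shows [tʃ] ~ [dʒ] at the end of the stem ([ratʃ] vs [radʒɛ]).
Compare 'flower', with invariant [tʃ] in [ketʃ] and [ketʃɛ]: an analysis with underlying /tʃ/ and a rule producing [dʒ] before the 1SG.POSS suffix would wrongly predict alternation here too.
So /dʒ/ is underlying, and a rule of word-final obstruent devoicing — voiced obstruents become voiceless word-finally — gives [tʃ].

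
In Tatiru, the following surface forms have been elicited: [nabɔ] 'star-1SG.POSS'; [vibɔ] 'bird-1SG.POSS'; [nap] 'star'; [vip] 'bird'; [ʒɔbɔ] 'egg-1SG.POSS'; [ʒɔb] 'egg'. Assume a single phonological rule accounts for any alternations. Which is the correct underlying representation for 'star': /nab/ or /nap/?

/nap/

'star' shows [p] ~ [b] at the end of the stem ([nap] vs [nabɔ]).
Compare 'egg', with invariant [b] in [ʒɔb] and [ʒɔbɔ]: an analysis with underlying /b/ and a rule producing [p] in isolation would wrongly predict alternation here too.
So /p/ is underlying, and a rule of intervocalic voicing — voiceless stops become voiced between vowels — gives [b].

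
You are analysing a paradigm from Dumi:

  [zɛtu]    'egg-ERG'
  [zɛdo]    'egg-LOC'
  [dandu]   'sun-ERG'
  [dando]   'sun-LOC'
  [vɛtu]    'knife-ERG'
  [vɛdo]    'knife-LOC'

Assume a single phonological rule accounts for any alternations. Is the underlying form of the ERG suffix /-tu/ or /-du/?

The ERG morpheme has two allomorphs, [-du] and [-tu].
By contrast the LOC suffix keeps its initial [d] throughout — that segment must be underlying.
The ERG suffix is therefore /-tu/ underlyingly, with post-nasal voicing: voiceless stops become voiced after a nasal.

/-tu/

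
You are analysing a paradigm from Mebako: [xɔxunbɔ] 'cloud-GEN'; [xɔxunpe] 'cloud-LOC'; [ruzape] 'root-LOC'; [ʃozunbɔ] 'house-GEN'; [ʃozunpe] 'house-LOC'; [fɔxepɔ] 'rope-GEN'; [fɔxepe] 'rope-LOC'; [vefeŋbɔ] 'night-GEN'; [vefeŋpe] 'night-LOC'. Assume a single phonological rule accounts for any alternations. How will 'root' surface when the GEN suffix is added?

The GEN morpheme has two allomorphs, [-bɔ] and [-pɔ].
By contrast the LOC suffix keeps its initial [p] throughout — that segment must be underlying.
The GEN suffix is therefore /-bɔ/ underlyingly, with post-vocalic devoicing: voiced stops become voiceless after a vowel.
After 'root', which ends in a vowel, the suffix surfaces as [-pɔ], giving [ruzapɔ].

[ruzapɔ]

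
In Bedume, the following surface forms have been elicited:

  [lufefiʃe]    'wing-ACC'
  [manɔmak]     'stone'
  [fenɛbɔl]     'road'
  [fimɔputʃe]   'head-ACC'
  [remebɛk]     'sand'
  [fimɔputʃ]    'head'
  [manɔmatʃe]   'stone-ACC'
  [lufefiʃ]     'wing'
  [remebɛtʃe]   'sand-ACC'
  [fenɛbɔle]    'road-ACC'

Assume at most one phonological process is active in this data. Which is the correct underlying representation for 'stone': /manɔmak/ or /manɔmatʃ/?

/manɔmak/

'stone' shows [tʃ] ~ [k] at the end of the stem ([manɔmatʃe] vs [manɔmak]).
Compare 'head', with invariant [tʃ] in [fimɔputʃe] and [fimɔputʃ]: an analysis with underlying /tʃ/ and a rule producing [k] in isolation would wrongly predict alternation here too.
The underlying segment must be /k/; /k/ becomes palato-alveolar [tʃ] before a front vowel, yielding [tʃ] there.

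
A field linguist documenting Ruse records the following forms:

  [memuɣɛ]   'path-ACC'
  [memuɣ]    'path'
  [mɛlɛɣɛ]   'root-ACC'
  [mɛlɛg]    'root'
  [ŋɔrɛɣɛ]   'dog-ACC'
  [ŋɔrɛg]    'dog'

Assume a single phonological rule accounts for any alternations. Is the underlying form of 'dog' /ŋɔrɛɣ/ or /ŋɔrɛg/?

The root 'dog' surfaces as [ŋɔrɛɣɛ] and [ŋɔrɛg], with a stem-final [ɣ] ~ [g] alternation.
The stem 'path' ([memuɣɛ], [memuɣ]) shows [ɣ] unchanged in both environments, so [ɣ] cannot be basic with [g] derived in isolation.
The underlying segment must be /g/; voiced stops become fricatives between vowels, yielding [ɣ] there.

/ŋɔrɛg/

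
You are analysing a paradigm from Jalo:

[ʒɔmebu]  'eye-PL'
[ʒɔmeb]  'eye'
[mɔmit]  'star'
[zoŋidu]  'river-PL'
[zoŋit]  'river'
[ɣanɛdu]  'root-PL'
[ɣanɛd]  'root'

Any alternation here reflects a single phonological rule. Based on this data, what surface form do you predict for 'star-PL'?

The stem for 'river' ends in [d] in [zoŋidu] but [t] in [zoŋit].
But 'root' keeps [d] in both environments ([ɣanɛdu], [ɣanɛd]), so there is no rule changing /d/ to [t] in isolation.
Therefore /t/ is basic and [d] is derived by intervocalic voicing (voiceless stops become voiced between vowels).
From [mɔmit] the stem 'star' is /mɔmit/; between vowels this yields [mɔmidu].

[mɔmidu]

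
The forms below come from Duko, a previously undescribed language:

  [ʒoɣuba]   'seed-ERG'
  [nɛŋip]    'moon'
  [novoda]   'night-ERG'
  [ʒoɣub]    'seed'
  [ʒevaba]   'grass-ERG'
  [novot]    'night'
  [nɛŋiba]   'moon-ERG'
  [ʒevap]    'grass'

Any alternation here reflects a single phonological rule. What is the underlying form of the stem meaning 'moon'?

/nɛŋip/

In [nɛŋiba] and [nɛŋip] the final segment of 'moon' alternates: [b] ~ [p].
The stem 'seed' ([ʒoɣuba], [ʒoɣub]) shows [b] unchanged in both environments, so [b] cannot be basic with [p] derived in isolation.
So /p/ is underlying, and a rule of intervocalic voicing — voiceless stops become voiced between vowels — gives [b].
Hence 'moon' is /nɛŋip/ underlyingly.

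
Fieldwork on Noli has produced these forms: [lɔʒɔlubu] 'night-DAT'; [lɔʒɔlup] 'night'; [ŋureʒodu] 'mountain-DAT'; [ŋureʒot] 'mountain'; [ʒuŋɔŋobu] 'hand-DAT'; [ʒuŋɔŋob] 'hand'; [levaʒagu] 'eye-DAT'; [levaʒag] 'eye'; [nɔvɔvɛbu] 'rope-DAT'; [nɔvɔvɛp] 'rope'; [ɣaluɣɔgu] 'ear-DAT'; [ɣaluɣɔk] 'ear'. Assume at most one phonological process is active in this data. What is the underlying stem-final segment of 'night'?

/p/

The root 'night' surfaces as [lɔʒɔlubu] and [lɔʒɔlup], with a stem-final [b] ~ [p] alternation.
But 'hand' keeps [b] in both environments ([ʒuŋɔŋobu], [ʒuŋɔŋob]), so there is no rule changing /b/ to [p] in isolation.
The alternation reflects intervocalic voicing: voiceless stops become voiced between vowels. /p/ is underlying.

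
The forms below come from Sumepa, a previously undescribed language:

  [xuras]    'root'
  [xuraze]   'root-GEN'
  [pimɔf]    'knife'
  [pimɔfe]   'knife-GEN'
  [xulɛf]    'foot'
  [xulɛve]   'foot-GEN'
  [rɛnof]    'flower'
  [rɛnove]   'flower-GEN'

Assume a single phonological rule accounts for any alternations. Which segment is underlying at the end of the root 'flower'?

'flower' shows [f] ~ [v] at the end of the stem ([rɛnof] vs [rɛnove]).
If /f/ were underlying and a rule turned it into [v] before the GEN suffix, 'knife' would also alternate; but it has [f] in both [pimɔf] and [pimɔfe].
The underlying segment must be /v/; voiced obstruents become voiceless word-finally, yielding [f] there.

/v/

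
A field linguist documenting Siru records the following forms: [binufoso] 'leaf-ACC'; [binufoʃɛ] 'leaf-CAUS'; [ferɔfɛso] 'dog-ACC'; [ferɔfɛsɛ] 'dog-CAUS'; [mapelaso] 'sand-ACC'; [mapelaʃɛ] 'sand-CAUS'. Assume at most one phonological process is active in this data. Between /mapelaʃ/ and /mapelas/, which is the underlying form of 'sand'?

/mapelaʃ/

The root 'sand' surfaces as [mapelaso] and [mapelaʃɛ], with a stem-final [s] ~ [ʃ] alternation.
The stem 'dog' ([ferɔfɛso], [ferɔfɛsɛ]) shows [s] unchanged in both environments, so [s] cannot be basic with [ʃ] derived before the CAUS suffix.
So /ʃ/ is underlying, and a rule of depalatalization — palato-alveolar /ʃ/ becomes [s] when no front vowel follows — gives [s].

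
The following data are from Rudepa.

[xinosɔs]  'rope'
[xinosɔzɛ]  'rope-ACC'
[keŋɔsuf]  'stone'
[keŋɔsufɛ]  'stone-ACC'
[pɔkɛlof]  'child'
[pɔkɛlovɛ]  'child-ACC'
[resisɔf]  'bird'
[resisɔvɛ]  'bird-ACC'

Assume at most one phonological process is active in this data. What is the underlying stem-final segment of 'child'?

/v/

In [pɔkɛlof] and [pɔkɛlovɛ] the final segment of 'child' alternates: [f] ~ [v].
The stem 'stone' ([keŋɔsuf], [keŋɔsufɛ]) shows [f] unchanged in both environments, so [f] cannot be basic with [v] derived before the ACC suffix.
So /v/ is underlying, and a rule of word-final obstruent devoicing — voiced obstruents become voiceless word-finally — gives [f].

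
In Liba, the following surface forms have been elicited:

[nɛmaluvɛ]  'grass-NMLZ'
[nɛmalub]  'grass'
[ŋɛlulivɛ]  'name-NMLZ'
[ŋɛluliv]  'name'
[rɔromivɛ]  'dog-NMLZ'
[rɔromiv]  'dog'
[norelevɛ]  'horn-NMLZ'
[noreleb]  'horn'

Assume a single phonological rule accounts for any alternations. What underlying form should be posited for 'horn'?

The root 'horn' surfaces as [norelevɛ] and [noreleb], with a stem-final [v] ~ [b] alternation.
The stem 'dog' ([rɔromivɛ], [rɔromiv]) shows [v] unchanged in both environments, so [v] cannot be basic with [b] derived in isolation.
The underlying segment must be /b/; voiced stops become fricatives between vowels, yielding [v] there.
The underlying form of 'horn' is therefore /noreleb/.

/noreleb/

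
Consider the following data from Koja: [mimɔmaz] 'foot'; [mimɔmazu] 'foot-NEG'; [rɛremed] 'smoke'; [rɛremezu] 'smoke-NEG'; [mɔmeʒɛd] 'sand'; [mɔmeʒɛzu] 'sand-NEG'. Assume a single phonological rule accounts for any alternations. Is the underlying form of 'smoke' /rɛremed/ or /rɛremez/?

'smoke' shows [d] ~ [z] at the end of the stem ([rɛremed] vs [rɛremezu]).
If /z/ were underlying and a rule turned it into [d] in isolation, 'foot' would also alternate; but it has [z] in both [mimɔmaz] and [mimɔmazu].
So /d/ is underlying, and a rule of intervocalic spirantization — voiced stops become fricatives between vowels — gives [z].

/rɛremed/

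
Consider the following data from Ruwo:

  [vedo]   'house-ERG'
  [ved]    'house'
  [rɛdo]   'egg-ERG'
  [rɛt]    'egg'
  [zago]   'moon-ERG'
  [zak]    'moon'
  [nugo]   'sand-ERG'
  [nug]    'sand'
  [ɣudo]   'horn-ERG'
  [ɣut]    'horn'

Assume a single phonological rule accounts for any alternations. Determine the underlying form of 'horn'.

/ɣut/

The stem for 'horn' ends in [d] in [ɣudo] but [t] in [ɣut].
Compare 'house', with invariant [d] in [vedo] and [ved]: an analysis with underlying /d/ and a rule producing [t] in isolation would wrongly predict alternation here too.
The underlying segment must be /t/; voiceless stops become voiced between vowels, yielding [d] there.
Hence 'horn' is /ɣut/ underlyingly.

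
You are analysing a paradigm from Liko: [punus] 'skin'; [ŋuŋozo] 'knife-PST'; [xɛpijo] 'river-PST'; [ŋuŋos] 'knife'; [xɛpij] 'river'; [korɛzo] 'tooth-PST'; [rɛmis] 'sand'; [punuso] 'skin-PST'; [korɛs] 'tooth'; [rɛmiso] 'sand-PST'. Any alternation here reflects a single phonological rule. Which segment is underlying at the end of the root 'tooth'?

'tooth' shows [s] ~ [z] at the end of the stem ([korɛs] vs [korɛzo]).
The stem 'sand' ([rɛmis], [rɛmiso]) shows [s] unchanged in both environments, so [s] cannot be basic with [z] derived before the PST suffix.
So /z/ is underlying, and a rule of word-final obstruent devoicing — voiced obstruents become voiceless word-finally — gives [s].

/z/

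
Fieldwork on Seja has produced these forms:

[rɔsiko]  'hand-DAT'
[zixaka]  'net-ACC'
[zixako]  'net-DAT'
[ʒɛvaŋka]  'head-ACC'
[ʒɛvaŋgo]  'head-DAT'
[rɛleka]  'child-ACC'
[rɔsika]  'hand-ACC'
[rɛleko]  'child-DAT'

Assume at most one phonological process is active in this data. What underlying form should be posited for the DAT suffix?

/-go/

The DAT suffix surfaces as [-go] and [-ko], depending on the final segment of the stem.
The ACC suffix, which begins with [k], is invariant after every stem; so [k] is not altered by any rule here.
So the underlying form is /-go/, and voiced stops become voiceless after a vowel.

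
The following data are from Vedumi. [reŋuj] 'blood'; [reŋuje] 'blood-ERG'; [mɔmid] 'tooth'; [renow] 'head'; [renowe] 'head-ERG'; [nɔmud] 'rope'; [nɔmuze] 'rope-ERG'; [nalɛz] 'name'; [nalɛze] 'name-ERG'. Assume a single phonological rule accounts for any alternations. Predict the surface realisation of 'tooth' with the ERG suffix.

[mɔmize]

The root 'rope' surfaces as [nɔmud] and [nɔmuze], with a stem-final [d] ~ [z] alternation.
The stem 'name' ([nalɛz], [nalɛze]) shows [z] unchanged in both environments, so [z] cannot be basic with [d] derived in isolation.
The underlying segment must be /d/; voiced stops become fricatives between vowels, yielding [z] there.
The one attested form of 'tooth', [mɔmid], shows underlying /mɔmid/. Applying the same rule between vowels gives [mɔmize].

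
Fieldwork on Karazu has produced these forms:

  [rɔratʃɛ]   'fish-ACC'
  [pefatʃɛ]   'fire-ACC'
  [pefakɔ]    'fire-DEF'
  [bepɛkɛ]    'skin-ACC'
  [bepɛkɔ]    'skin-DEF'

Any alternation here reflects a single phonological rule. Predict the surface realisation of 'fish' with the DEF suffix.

In [pefatʃɛ] and [pefakɔ] the final segment of 'fire' alternates: [tʃ] ~ [k].
The stem 'skin' ([bepɛkɛ], [bepɛkɔ]) shows [k] unchanged in both environments, so [k] cannot be basic with [tʃ] derived before the ACC suffix.
The alternation reflects depalatalization: palato-alveolar /tʃ/ becomes [k] when no front vowel follows. /tʃ/ is underlying.
From [rɔratʃɛ] the stem 'fish' is /rɔratʃ/; when no front vowel follows this yields [rɔrakɔ].

[rɔrakɔ]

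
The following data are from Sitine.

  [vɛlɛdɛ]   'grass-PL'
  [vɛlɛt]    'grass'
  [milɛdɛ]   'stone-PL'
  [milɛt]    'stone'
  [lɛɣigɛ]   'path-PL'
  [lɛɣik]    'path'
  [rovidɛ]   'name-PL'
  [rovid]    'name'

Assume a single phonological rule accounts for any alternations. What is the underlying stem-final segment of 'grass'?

'grass' shows [d] ~ [t] at the end of the stem ([vɛlɛdɛ] vs [vɛlɛt]).
Compare 'name', with invariant [d] in [rovidɛ] and [rovid]: an analysis with underlying /d/ and a rule producing [t] in isolation would wrongly predict alternation here too.
The underlying segment must be /t/; voiceless stops become voiced between vowels, yielding [d] there.

/t/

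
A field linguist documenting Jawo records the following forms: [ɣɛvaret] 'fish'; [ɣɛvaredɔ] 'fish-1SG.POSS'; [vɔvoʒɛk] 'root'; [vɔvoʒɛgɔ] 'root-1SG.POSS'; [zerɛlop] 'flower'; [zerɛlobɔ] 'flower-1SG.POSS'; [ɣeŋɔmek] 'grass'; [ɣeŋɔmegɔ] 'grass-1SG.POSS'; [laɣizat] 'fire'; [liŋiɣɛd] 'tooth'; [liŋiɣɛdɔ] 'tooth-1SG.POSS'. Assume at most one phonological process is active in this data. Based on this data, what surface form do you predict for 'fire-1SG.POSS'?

The root 'fish' surfaces as [ɣɛvaret] and [ɣɛvaredɔ], with a stem-final [t] ~ [d] alternation.
If /d/ were underlying and a rule turned it into [t] in isolation, 'tooth' would also alternate; but it has [d] in both [liŋiɣɛd] and [liŋiɣɛdɔ].
So /t/ is underlying, and a rule of intervocalic voicing — voiceless stops become voiced between vowels — gives [d].
From [laɣizat] the stem 'fire' is /laɣizat/; between vowels this yields [laɣizadɔ].

[laɣizadɔ]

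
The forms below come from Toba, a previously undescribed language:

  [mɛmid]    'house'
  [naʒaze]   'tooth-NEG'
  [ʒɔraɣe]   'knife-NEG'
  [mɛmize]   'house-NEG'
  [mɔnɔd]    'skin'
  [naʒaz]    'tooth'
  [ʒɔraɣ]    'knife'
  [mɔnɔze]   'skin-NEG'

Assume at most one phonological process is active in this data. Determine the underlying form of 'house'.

/mɛmid/

The stem for 'house' ends in [z] in [mɛmize] but [d] in [mɛmid].
If /z/ were underlying and a rule turned it into [d] in isolation, 'tooth' would also alternate; but it has [z] in both [naʒaze] and [naʒaz].
So /d/ is underlying, and a rule of intervocalic spirantization — voiced stops become fricatives between vowels — gives [z].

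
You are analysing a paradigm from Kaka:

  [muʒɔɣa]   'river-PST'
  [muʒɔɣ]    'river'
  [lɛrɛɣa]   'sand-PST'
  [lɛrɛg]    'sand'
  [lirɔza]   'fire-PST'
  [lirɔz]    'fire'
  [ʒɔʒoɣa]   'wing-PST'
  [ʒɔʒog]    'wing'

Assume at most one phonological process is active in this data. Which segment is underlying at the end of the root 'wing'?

'wing' shows [ɣ] ~ [g] at the end of the stem ([ʒɔʒoɣa] vs [ʒɔʒog]).
But 'river' keeps [ɣ] in both environments ([muʒɔɣa], [muʒɔɣ]), so there is no rule changing /ɣ/ to [g] in isolation.
The alternation reflects intervocalic spirantization: voiced stops become fricatives between vowels. /g/ is underlying.

/g/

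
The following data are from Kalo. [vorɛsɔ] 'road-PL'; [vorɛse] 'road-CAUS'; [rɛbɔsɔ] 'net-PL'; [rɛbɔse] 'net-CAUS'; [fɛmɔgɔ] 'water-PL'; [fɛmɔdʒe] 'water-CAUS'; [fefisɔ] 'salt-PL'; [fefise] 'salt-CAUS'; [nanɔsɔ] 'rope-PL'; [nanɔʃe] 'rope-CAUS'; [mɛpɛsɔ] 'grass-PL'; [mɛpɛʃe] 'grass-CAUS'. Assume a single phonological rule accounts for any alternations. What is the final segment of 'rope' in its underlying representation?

The root 'rope' surfaces as [nanɔsɔ] and [nanɔʃe], with a stem-final [s] ~ [ʃ] alternation.
If /s/ were underlying and a rule turned it into [ʃ] before the CAUS suffix, 'net' would also alternate; but it has [s] in both [rɛbɔsɔ] and [rɛbɔse].
The alternation reflects depalatalization: palato-alveolar /dʒ/ and /ʃ/ become [g] and [s] when no front vowel follows. /ʃ/ is underlying.

/ʃ/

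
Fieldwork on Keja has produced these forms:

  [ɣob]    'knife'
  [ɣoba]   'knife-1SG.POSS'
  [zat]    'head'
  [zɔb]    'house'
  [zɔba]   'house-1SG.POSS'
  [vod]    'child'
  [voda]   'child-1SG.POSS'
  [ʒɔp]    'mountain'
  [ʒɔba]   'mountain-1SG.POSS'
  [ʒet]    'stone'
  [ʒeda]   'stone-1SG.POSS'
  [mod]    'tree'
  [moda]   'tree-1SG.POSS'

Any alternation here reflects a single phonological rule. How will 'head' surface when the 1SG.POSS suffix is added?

[zada]

The stem for 'stone' ends in [t] in [ʒet] but [d] in [ʒeda].
But 'tree' keeps [d] in both environments ([mod], [moda]), so there is no rule changing /d/ to [t] in isolation.
The alternation reflects intervocalic voicing: voiceless stops become voiced between vowels. /t/ is underlying.
The one attested form of 'head', [zat], shows underlying /zat/. Applying the same rule between vowels gives [zada].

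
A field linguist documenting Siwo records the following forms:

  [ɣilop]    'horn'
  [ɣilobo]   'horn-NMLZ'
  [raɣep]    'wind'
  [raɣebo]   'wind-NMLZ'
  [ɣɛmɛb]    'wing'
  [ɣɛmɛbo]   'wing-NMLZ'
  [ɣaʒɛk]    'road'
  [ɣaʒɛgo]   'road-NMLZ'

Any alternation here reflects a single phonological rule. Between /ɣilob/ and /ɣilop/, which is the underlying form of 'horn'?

'horn' shows [p] ~ [b] at the end of the stem ([ɣilop] vs [ɣilobo]).
But 'wing' keeps [b] in both environments ([ɣɛmɛb], [ɣɛmɛbo]), so there is no rule changing /b/ to [p] in isolation.
The alternation reflects intervocalic voicing: voiceless stops become voiced between vowels. /p/ is underlying.

/ɣilop/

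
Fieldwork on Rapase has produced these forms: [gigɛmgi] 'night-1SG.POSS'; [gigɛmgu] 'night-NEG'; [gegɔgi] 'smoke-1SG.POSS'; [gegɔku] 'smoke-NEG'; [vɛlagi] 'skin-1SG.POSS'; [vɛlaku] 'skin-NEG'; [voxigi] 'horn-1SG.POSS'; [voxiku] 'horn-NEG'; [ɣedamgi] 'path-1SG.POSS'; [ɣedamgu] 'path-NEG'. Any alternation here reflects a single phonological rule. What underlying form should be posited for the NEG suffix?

/-ku/

The NEG morpheme has two allomorphs, [-gu] and [-ku].
By contrast the 1SG.POSS suffix keeps its initial [g] throughout — that segment must be underlying.
The NEG suffix is therefore /-ku/ underlyingly, with post-nasal voicing: voiceless stops become voiced after a nasal.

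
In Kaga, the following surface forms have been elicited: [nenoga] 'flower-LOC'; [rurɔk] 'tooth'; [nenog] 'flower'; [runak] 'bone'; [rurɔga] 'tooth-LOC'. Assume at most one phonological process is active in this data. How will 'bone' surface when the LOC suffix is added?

[runaga]

The root 'tooth' surfaces as [rurɔga] and [rurɔk], with a stem-final [g] ~ [k] alternation.
But 'flower' keeps [g] in both environments ([nenoga], [nenog]), so there is no rule changing /g/ to [k] in isolation.
Therefore /k/ is basic and [g] is derived by intervocalic voicing (voiceless stops become voiced between vowels).
From [runak] the stem 'bone' is /runak/; between vowels this yields [runaga].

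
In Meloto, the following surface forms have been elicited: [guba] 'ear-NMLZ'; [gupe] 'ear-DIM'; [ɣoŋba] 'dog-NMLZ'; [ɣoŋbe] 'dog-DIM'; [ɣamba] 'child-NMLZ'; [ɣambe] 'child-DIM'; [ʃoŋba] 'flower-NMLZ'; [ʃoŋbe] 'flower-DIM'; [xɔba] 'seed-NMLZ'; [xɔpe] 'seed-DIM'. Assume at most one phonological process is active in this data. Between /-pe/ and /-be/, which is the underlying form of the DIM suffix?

/-pe/

The DIM suffix surfaces as [-be] and [-pe], depending on the final segment of the stem.
The NMLZ suffix, which begins with [b], is invariant after every stem; so [b] is not altered by any rule here.
The DIM suffix is therefore /-pe/ underlyingly, with post-nasal voicing: voiceless stops become voiced after a nasal.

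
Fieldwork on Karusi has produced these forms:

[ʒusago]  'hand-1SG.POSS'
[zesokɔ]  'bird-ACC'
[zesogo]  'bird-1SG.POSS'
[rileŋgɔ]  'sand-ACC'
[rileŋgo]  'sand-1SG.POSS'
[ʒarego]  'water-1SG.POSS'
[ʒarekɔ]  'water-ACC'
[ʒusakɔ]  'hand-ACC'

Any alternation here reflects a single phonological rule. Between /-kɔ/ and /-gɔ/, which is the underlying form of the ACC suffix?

The ACC suffix surfaces as [-gɔ] and [-kɔ], depending on the final segment of the stem.
The 1SG.POSS suffix, which begins with [g], is invariant after every stem; so [g] is not altered by any rule here.
The ACC suffix is therefore /-kɔ/ underlyingly, with post-nasal voicing: voiceless stops become voiced after a nasal.

/-kɔ/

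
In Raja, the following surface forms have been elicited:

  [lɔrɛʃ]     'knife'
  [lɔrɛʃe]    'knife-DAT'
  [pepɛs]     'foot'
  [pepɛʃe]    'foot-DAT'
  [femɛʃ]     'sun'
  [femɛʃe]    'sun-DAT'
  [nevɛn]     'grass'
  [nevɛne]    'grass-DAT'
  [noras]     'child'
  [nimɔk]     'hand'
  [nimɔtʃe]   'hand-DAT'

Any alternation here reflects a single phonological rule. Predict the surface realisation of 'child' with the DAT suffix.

[noraʃe]

In [pepɛs] and [pepɛʃe] the final segment of 'foot' alternates: [s] ~ [ʃ].
But 'sun' keeps [ʃ] in both environments ([femɛʃ], [femɛʃe]), so there is no rule changing /ʃ/ to [s] in isolation.
The alternation reflects palatalization before a front vowel: /k/ and /s/ become palato-alveolar [tʃ] and [ʃ] before a front vowel. /s/ is underlying.
From [noras] the stem 'child' is /noras/; before a front vowel this yields [noraʃe].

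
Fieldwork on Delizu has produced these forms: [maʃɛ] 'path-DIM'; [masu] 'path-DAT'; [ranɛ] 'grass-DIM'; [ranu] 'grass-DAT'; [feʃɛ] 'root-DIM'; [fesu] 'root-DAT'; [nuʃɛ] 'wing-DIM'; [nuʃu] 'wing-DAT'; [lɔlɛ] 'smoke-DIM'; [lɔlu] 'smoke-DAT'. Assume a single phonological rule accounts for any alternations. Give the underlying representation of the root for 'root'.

The root 'root' surfaces as [feʃɛ] and [fesu], with a stem-final [ʃ] ~ [s] alternation.
Compare 'wing', with invariant [ʃ] in [nuʃɛ] and [nuʃu]: an analysis with underlying /ʃ/ and a rule producing [s] before the DAT suffix would wrongly predict alternation here too.
The alternation reflects palatalization before a front vowel: /s/ becomes palato-alveolar [ʃ] before a front vowel. /s/ is underlying.

/fes/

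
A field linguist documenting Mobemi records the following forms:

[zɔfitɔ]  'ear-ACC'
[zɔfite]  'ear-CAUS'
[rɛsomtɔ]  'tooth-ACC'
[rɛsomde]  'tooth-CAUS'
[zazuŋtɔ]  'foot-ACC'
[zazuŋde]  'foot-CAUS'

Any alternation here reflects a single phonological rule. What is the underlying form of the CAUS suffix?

/-de/

The CAUS suffix surfaces as [-de] and [-te], depending on the final segment of the stem.
By contrast the ACC suffix keeps its initial [t] throughout — that segment must be underlying.
The CAUS suffix is therefore /-de/ underlyingly, with post-vocalic devoicing: voiced stops become voiceless after a vowel.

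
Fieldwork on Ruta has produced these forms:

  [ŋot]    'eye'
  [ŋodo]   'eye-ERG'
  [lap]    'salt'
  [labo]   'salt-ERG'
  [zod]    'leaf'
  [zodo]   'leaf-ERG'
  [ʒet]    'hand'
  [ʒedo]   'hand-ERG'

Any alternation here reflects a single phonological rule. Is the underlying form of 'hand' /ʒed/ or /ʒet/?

/ʒet/

'hand' shows [t] ~ [d] at the end of the stem ([ʒet] vs [ʒedo]).
The stem 'leaf' ([zod], [zodo]) shows [d] unchanged in both environments, so [d] cannot be basic with [t] derived in isolation.
The underlying segment must be /t/; voiceless stops become voiced between vowels, yielding [d] there.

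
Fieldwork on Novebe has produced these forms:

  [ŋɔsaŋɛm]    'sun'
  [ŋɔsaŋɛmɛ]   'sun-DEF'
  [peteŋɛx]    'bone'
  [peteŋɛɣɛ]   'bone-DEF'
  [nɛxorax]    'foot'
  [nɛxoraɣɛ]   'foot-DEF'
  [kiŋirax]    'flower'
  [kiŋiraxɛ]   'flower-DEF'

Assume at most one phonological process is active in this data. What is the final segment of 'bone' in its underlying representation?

/ɣ/

The stem for 'bone' ends in [x] in [peteŋɛx] but [ɣ] in [peteŋɛɣɛ].
If /x/ were underlying and a rule turned it into [ɣ] before the DEF suffix, 'flower' would also alternate; but it has [x] in both [kiŋirax] and [kiŋiraxɛ].
So /ɣ/ is underlying, and a rule of word-final obstruent devoicing — voiced obstruents become voiceless word-finally — gives [x].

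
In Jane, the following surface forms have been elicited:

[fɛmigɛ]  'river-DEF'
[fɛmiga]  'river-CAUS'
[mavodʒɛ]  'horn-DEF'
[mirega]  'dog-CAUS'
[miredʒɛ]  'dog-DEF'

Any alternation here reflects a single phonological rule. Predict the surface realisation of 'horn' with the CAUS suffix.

In [mirega] and [miredʒɛ] the final segment of 'dog' alternates: [g] ~ [dʒ].
If /g/ were underlying and a rule turned it into [dʒ] before the DEF suffix, 'river' would also alternate; but it has [g] in both [fɛmiga] and [fɛmigɛ].
Therefore /dʒ/ is basic and [g] is derived by depalatalization (palato-alveolar /dʒ/ becomes [g] when no front vowel follows).
The one attested form of 'horn', [mavodʒɛ], shows underlying /mavodʒ/. Applying the same rule when no front vowel follows gives [mavoga].

[mavoga]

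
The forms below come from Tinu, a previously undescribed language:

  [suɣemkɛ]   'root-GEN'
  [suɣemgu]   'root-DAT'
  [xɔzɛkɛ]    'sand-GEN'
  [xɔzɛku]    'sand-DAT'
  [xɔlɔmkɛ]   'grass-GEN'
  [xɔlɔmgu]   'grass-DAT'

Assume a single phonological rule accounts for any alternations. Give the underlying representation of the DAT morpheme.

The DAT suffix surfaces as [-gu] and [-ku], depending on the final segment of the stem.
By contrast the GEN suffix keeps its initial [k] throughout — that segment must be underlying.
The DAT suffix is therefore /-gu/ underlyingly, with post-vocalic devoicing: voiced stops become voiceless after a vowel.

/-gu/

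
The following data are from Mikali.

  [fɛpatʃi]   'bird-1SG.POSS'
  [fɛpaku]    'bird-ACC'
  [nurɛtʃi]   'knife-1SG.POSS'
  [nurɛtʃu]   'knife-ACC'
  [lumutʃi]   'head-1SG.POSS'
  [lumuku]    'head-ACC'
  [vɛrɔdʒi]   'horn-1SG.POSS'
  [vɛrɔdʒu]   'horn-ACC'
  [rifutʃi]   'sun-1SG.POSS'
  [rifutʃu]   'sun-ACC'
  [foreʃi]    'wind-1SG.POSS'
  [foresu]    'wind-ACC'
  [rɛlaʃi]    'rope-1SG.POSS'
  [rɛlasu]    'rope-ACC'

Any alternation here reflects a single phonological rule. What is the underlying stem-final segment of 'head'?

/k/

In [lumutʃi] and [lumuku] the final segment of 'head' alternates: [tʃ] ~ [k].
Compare 'knife', with invariant [tʃ] in [nurɛtʃi] and [nurɛtʃu]: an analysis with underlying /tʃ/ and a rule producing [k] before the ACC suffix would wrongly predict alternation here too.
So /k/ is underlying, and a rule of palatalization before a front vowel — /k/ and /s/ become palato-alveolar [tʃ] and [ʃ] before a front vowel — gives [tʃ].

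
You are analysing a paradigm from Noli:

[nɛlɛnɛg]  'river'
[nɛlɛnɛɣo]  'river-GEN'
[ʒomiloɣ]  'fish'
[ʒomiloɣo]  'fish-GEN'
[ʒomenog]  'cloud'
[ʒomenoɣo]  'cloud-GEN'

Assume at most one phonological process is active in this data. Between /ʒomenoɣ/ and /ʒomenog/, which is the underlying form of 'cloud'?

/ʒomenog/

The stem for 'cloud' ends in [g] in [ʒomenog] but [ɣ] in [ʒomenoɣo].
But 'fish' keeps [ɣ] in both environments ([ʒomiloɣ], [ʒomiloɣo]), so there is no rule changing /ɣ/ to [g] in isolation.
So /g/ is underlying, and a rule of intervocalic spirantization — voiced stops become fricatives between vowels — gives [ɣ].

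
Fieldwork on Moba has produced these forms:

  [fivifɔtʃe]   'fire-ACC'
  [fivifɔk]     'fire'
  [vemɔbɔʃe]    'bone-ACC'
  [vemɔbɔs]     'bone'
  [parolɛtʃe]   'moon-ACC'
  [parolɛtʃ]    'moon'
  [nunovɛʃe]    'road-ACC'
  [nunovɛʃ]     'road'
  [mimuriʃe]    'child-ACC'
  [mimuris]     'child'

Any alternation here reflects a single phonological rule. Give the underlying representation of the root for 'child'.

/mimuris/

The root 'child' surfaces as [mimuriʃe] and [mimuris], with a stem-final [ʃ] ~ [s] alternation.
But 'road' keeps [ʃ] in both environments ([nunovɛʃe], [nunovɛʃ]), so there is no rule changing /ʃ/ to [s] in isolation.
The underlying segment must be /s/; /k/ and /s/ become palato-alveolar [tʃ] and [ʃ] before a front vowel, yielding [ʃ] there.
So 'child' = /mimuris/.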